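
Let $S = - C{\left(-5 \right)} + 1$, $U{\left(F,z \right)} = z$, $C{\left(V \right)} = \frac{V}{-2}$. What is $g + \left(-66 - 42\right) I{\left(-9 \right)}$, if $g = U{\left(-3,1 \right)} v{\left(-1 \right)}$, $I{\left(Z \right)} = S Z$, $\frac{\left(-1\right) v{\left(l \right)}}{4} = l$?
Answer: $-1454$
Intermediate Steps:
$C{\left(V \right)} = - \frac{V}{2}$ ($C{\left(V \right)} = V \left(- \frac{1}{2}\right) = - \frac{V}{2}$)
$v{\left(l \right)} = - 4 l$
$S = - \frac{3}{2}$ ($S = - \frac{\left(-1\right) \left(-5\right)}{2} + 1 = \left(-1\right) \frac{5}{2} + 1 = - \frac{5}{2} + 1 = - \frac{3}{2} \approx -1.5$)
$I{\left(Z \right)} = - \frac{3 Z}{2}$
$g = 4$ ($g = 1 \left(\left(-4\right) \left(-1\right)\right) = 1 \cdot 4 = 4$)
$g + \left(-66 - 42\right) I{\left(-9 \right)} = 4 + \left(-66 - 42\right) \left(\left(- \frac{3}{2}\right) \left(-9\right)\right) = 4 + \left(-66 - 42\right) \frac{27}{2} = 4 - 1458 = -1454$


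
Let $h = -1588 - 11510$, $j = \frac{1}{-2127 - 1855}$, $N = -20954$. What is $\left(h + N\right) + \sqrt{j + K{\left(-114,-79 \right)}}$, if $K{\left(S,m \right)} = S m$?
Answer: $-34052 + \frac{\sqrt{142802049962}}{3982} \approx -33957.0$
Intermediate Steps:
$j = - \frac{1}{3982}$ ($j = \frac{1}{-3982} = - \frac{1}{3982} \approx -0.00025113$)
$h = -13098$
$\left(h + N\right) + \sqrt{j + K{\left(-114,-79 \right)}} = \left(-13098 - 20954\right) + \sqrt{- \frac{1}{3982} - -9006} = -34052 + \sqrt{- \frac{1}{3982} + 9006} = -34052 + \sqrt{\frac{35861891}{3982}} = -34052 + \frac{\sqrt{142802049962}}{3982}$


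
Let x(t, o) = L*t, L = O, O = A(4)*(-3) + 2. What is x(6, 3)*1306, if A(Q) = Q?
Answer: -78360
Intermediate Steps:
O = -10 (O = 4*(-3) + 2 = -12 + 2 = -10)
L = -10
x(t, o) = -10*t
x(6, 3)*1306 = -10*6*1306 = -60*1306 = -78360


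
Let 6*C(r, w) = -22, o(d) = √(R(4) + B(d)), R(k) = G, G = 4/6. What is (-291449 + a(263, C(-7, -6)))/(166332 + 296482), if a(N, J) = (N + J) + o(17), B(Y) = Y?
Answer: -873569/1388442 + √159/1388442 ≈ -0.62916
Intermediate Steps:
G = ⅔ (G = 4*(⅙) = ⅔ ≈ 0.66667)
R(k) = ⅔
o(d) = √(⅔ + d)
C(r, w) = -11/3 (C(r, w) = (⅙)*(-22) = -11/3)
a(N, J) = J + N + √159/3 (a(N, J) = (N + J) + √(6 + 9*17)/3 = (J + N) + √(6 + 153)/3 = (J + N) + √159/3 = J + N + √159/3)
(-291449 + a(263, C(-7, -6)))/(166332 + 296482) = (-291449 + (-11/3 + 263 + √159/3))/(166332 + 296482) = (-291449 + (778/3 + √159/3))/462814 = (-873569/3 + √159/3)*(1/462814) = -873569/1388442 + √159/1388442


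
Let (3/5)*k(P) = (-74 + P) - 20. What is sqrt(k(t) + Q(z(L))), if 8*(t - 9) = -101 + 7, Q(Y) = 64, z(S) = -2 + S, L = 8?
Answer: I*sqrt(389)/2 ≈ 9.8615*I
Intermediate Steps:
t = -11/4 (t = 9 + (-101 + 7)/8 = 9 + (1/8)*(-94) = 9 - 47/4 = -11/4 ≈ -2.7500)
k(P) = -470/3 + 5*P/3 (k(P) = 5*((-74 + P) - 20)/3 = 5*(-94 + P)/3 = -470/3 + 5*P/3)
sqrt(k(t) + Q(z(L))) = sqrt((-470/3 + (5/3)*(-11/4)) + 64) = sqrt((-470/3 - 55/12) + 64) = sqrt(-645/4 + 64) = sqrt(-389/4) = I*sqrt(389)/2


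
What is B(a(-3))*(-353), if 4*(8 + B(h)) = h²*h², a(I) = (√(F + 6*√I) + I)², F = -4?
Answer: 2824 - 353*(3 - √2*√(-2 + 3*I*√3))⁸/4 ≈ 5.3132e+5 - 37369.0*I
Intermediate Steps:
a(I) = (I + √(-4 + 6*√I))² (a(I) = (√(-4 + 6*√I) + I)² = (I + √(-4 + 6*√I))²)
B(h) = -8 + h⁴/4 (B(h) = -8 + (h²*h²)/4 = -8 + h⁴/4)
B(a(-3))*(-353) = (-8 + ((-3 + √2*√(-2 + 3*√(-3)))²)⁴/4)*(-353) = (-8 + ((-3 + √2*√(-2 + 3*(I*√3)))²)⁴/4)*(-353) = (-8 + ((-3 + √2*√(-2 + 3*I*√3))²)⁴/4)*(-353) = (-8 + (-3 + √2*√(-2 + 3*I*√3))⁸/4)*(-353) = 2824 - 353*(-3 + √2*√(-2 + 3*I*√3))⁸/4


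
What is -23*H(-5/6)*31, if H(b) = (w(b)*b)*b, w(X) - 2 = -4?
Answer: 17825/18 ≈ 990.28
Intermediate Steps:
w(X) = -2 (w(X) = 2 - 4 = -2)
H(b) = -2*b**2 (H(b) = (-2*b)*b = -2*b**2)
-23*H(-5/6)*31 = -(-46)*(-5/6)**2*31 = -(-46)*25/36*31 = -23*(-25/18)*31 = (575/18)*31 = 17825/18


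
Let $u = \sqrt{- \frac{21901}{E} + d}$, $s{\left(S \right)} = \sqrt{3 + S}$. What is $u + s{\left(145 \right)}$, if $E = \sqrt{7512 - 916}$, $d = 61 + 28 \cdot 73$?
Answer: $2 \sqrt{37} + \frac{\sqrt{22895672420 - 72229498 \sqrt{1649}}}{3298} \approx 55.006$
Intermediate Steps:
$d = 2105$ ($d = 61 + 2044 = 2105$)
$E = 2 \sqrt{1649}$ ($E = \sqrt{6596} = 2 \sqrt{1649} \approx 81.216$)
$u = \sqrt{2105 - \frac{21901 \sqrt{1649}}{3298}}$ ($u = \sqrt{- \frac{21901}{2 \sqrt{1649}} + 2105} = \sqrt{- 21901 \frac{\sqrt{1649}}{3298} + 2105} = \sqrt{- \frac{21901 \sqrt{1649}}{3298} + 2105} = \sqrt{2105 - \frac{21901 \sqrt{1649}}{3298}} \approx 42.841$)
$u + s{\left(145 \right)} = \frac{\sqrt{22895672420 - 72229498 \sqrt{1649}}}{3298} + \sqrt{3 + 145} = \frac{\sqrt{22895672420 - 72229498 \sqrt{1649}}}{3298} + \sqrt{148} = \frac{\sqrt{22895672420 - 72229498 \sqrt{1649}}}{3298} + 2 \sqrt{37} = 2 \sqrt{37} + \frac{\sqrt{22895672420 - 72229498 \sqrt{1649}}}{3298}$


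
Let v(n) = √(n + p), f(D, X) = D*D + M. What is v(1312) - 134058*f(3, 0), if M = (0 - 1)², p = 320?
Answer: -1340580 + 4*√102 ≈ -1.3405e+6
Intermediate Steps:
M = 1 (M = (-1)² = 1)
f(D, X) = 1 + D² (f(D, X) = D*D + 1 = D² + 1 = 1 + D²)
v(n) = √(320 + n) (v(n) = √(n + 320) = √(320 + n))
v(1312) - 134058*f(3, 0) = √(320 + 1312) - 134058*(1 + 3²) = √1632 - 134058*(1 + 9) = 4*√102 - 134058*10 = 4*√102 - 1*1340580 = 4*√102 - 1340580 = -1340580 + 4*√102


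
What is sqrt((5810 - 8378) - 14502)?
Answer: I*sqrt(17070) ≈ 130.65*I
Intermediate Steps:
sqrt((5810 - 8378) - 14502) = sqrt(-2568 - 14502) = sqrt(-17070) = I*sqrt(17070)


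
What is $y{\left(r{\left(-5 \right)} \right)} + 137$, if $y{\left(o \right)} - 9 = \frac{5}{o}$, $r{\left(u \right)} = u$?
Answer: $145$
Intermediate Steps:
$y{\left(o \right)} = 9 + \frac{5}{o}$
$y{\left(r{\left(-5 \right)} \right)} + 137 = \left(9 + \frac{5}{-5}\right) + 137 = \left(9 + 5 \left(- \frac{1}{5}\right)\right) + 137 = \left(9 - 1\right) + 137 = 8 + 137 = 145$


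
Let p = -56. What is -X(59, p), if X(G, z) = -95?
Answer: 95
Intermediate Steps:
-X(59, p) = -1*(-95) = 95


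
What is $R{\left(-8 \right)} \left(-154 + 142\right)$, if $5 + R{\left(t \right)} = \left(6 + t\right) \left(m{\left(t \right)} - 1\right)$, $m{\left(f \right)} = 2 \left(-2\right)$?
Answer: $-60$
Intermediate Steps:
$m{\left(f \right)} = -4$
$R{\left(t \right)} = -35 - 5 t$ ($R{\left(t \right)} = -5 + \left(6 + t\right) \left(-4 - 1\right) = -5 + \left(6 + t\right) \left(-5\right) = -5 - \left(30 + 5 t\right) = -35 - 5 t$)
$R{\left(-8 \right)} \left(-154 + 142\right) = \left(-35 - -40\right) \left(-154 + 142\right) = \left(-35 + 40\right) \left(-12\right) = 5 \left(-12\right) = -60$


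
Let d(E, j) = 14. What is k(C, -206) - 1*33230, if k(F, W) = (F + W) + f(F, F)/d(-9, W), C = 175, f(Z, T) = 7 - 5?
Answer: -232826/7 ≈ -33261.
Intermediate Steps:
f(Z, T) = 2
k(F, W) = ⅐ + F + W (k(F, W) = (F + W) + 2/14 = (F + W) + 2*(1/14) = (F + W) + ⅐ = ⅐ + F + W)
k(C, -206) - 1*33230 = (⅐ + 175 - 206) - 1*33230 = -216/7 - 33230 = -232826/7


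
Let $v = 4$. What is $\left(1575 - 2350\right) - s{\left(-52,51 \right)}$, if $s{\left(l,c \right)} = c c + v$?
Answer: $-3380$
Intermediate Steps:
$s{\left(l,c \right)} = 4 + c^{2}$ ($s{\left(l,c \right)} = c c + 4 = c^{2} + 4 = 4 + c^{2}$)
$\left(1575 - 2350\right) - s{\left(-52,51 \right)} = \left(1575 - 2350\right) - \left(4 + 51^{2}\right) = \left(1575 - 2350\right) - \left(4 + 2601\right) = -775 - 2605 = -3380$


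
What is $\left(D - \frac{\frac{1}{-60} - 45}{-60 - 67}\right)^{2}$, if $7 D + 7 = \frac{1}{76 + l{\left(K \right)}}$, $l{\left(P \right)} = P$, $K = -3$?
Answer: $\frac{27735084820921}{15161834192400} \approx 1.8293$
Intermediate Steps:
$D = - \frac{510}{511}$ ($D = -1 + \frac{1}{7 \left(76 - 3\right)} = -1 + \frac{1}{7 \cdot 73} = -1 + \frac{1}{7} \cdot \frac{1}{73} = -1 + \frac{1}{511} = - \frac{510}{511} \approx -0.99804$)
$\left(D - \frac{\frac{1}{-60} - 45}{-60 - 67}\right)^{2} = \left(- \frac{510}{511} - \frac{\frac{1}{-60} - 45}{-60 - 67}\right)^{2} = \left(- \frac{510}{511} - \frac{- \frac{1}{60} - 45}{-127}\right)^{2} = \left(- \frac{510}{511} - \left(- \frac{2701}{60}\right) \left(- \frac{1}{127}\right)\right)^{2} = \left(- \frac{510}{511} - \frac{2701}{7620}\right)^{2} = \left(- \frac{5266411}{3893820}\right)^{2} = \frac{27735084820921}{15161834192400}$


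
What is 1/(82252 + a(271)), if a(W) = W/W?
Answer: 1/82253 ≈ 1.2158e-5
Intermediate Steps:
a(W) = 1
1/(82252 + a(271)) = 1/(82252 + 1) = 1/82253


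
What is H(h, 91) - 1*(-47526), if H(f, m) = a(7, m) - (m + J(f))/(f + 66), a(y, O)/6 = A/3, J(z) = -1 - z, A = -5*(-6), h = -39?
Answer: 428231/9 ≈ 47581.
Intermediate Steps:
A = 30
a(y, O) = 60 (a(y, O) = 6*(30/3) = 6*(30*(⅓)) = 6*10 = 60)
H(f, m) = 60 - (-1 + m - f)/(66 + f) (H(f, m) = 60 - (m + (-1 - f))/(f + 66) = 60 - (-1 + m - f)/(66 + f))
H(h, 91) - 1*(-47526) = (3961 - 1*91 + 61*(-39))/(66 - 39) - 1*(-47526) = (3961 - 91 - 2379)/27 + 47526 = (1/27)*1491 + 47526 = 497/9 + 47526 = 428231/9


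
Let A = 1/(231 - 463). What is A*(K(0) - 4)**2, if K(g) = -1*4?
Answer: -8/29 ≈ -0.27586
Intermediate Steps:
K(g) = -4
A = -1/232 (A = 1/(-232) = -1/232 ≈ -0.0043103)
A*(K(0) - 4)**2 = -(-4 - 4)**2/232 = -1/232*(-8)**2 = -1/232*64 = -8/29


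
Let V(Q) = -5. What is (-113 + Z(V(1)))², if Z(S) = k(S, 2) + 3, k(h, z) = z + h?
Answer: 12769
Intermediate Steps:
k(h, z) = h + z
Z(S) = 5 + S (Z(S) = (S + 2) + 3 = (2 + S) + 3 = 5 + S)
(-113 + Z(V(1)))² = (-113 + (5 - 5))² = (-113 + 0)² = (-113)² = 12769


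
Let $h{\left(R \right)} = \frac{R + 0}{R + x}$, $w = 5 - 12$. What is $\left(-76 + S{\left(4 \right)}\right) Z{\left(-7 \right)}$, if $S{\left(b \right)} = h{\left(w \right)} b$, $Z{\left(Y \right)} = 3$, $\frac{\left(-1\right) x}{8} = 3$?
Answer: $- \frac{6984}{31} \approx -225.29$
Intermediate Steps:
$x = -24$ ($x = \left(-8\right) 3 = -24$)
$w = -7$ ($w = 5 - 12 = -7$)
$h{\left(R \right)} = \frac{R}{-24 + R}$ ($h{\left(R \right)} = \frac{R + 0}{R - 24} = \frac{R}{-24 + R}$)
$S{\left(b \right)} = \frac{7 b}{31}$ ($S{\left(b \right)} = - \frac{7}{-24 - 7} b = - \frac{7}{-31} b = \left(-7\right) \left(- \frac{1}{31}\right) b = \frac{7 b}{31}$)
$\left(-76 + S{\left(4 \right)}\right) Z{\left(-7 \right)} = \left(-76 + \frac{7}{31} \cdot 4\right) 3 = \left(-76 + \frac{28}{31}\right) 3 = \left(- \frac{2328}{31}\right) 3 = - \frac{6984}{31}$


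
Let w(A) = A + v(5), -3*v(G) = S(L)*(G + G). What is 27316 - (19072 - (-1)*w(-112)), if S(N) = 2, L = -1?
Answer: 25088/3 ≈ 8362.7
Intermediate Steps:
v(G) = -4*G/3 (v(G) = -2*(G + G)/3 = -2*2*G/3 = -4*G/3)
w(A) = -20/3 + A (w(A) = A - 4/3*5 = A - 20/3 = -20/3 + A)
27316 - (19072 - (-1)*w(-112)) = 27316 - (19072 - (-1)*(-20/3 - 112)) = 27316 - (19072 - (-1)*(-356)/3) = 27316 - (19072 - 1*356/3) = 27316 - (19072 - 356/3) = 27316 - 1*56860/3 = 27316 - 56860/3 = 25088/3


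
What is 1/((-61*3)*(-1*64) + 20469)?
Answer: 1/32181 ≈ 3.1074e-5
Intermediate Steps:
1/((-61*3)*(-1*64) + 20469) = 1/(-183*(-64) + 20469) = 1/(11712 + 20469) = 1/32181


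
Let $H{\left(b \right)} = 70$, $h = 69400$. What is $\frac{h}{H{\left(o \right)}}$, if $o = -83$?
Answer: $\frac{6940}{7} \approx 991.43$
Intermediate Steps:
$\frac{h}{H{\left(o \right)}} = \frac{69400}{70} = 69400 \cdot \frac{1}{70} = \frac{6940}{7}$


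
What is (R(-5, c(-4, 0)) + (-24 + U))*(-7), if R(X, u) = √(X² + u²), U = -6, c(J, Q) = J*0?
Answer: 175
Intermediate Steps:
c(J, Q) = 0
(R(-5, c(-4, 0)) + (-24 + U))*(-7) = (√((-5)² + 0²) + (-24 - 6))*(-7) = (√(25 + 0) - 30)*(-7) = (√25 - 30)*(-7) = (5 - 30)*(-7) = -25*(-7) = 175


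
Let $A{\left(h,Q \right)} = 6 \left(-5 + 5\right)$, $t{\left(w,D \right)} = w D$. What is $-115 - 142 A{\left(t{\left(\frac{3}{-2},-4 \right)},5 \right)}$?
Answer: $-115$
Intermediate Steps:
$t{\left(w,D \right)} = D w$
$A{\left(h,Q \right)} = 0$ ($A{\left(h,Q \right)} = 6 \cdot 0 = 0$)
$-115 - 142 A{\left(t{\left(\frac{3}{-2},-4 \right)},5 \right)} = -115 - 0 = -115 + 0 = -115$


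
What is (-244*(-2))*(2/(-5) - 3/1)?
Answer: -8296/5 ≈ -1659.2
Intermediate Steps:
(-244*(-2))*(2/(-5) - 3/1) = 488*(2*(-⅕) - 3*1) = 488*(-⅖ - 3) = 488*(-17/5) = -8296/5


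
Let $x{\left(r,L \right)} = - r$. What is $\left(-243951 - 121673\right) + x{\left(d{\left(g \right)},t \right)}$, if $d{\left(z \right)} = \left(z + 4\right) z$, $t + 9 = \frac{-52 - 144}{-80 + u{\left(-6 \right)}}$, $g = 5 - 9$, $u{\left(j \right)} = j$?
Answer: $-365624$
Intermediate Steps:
$g = -4$
$t = - \frac{289}{43}$ ($t = -9 + \frac{-52 - 144}{-80 - 6} = -9 - \frac{196}{-86} = -9 - - \frac{98}{43} = -9 + \frac{98}{43} = - \frac{289}{43} \approx -6.7209$)
$d{\left(z \right)} = z \left(4 + z\right)$ ($d{\left(z \right)} = \left(4 + z\right) z = z \left(4 + z\right)$)
$\left(-243951 - 121673\right) + x{\left(d{\left(g \right)},t \right)} = \left(-243951 - 121673\right) - - 4 \left(4 - 4\right) = -365624 - \left(-4\right) 0 = -365624 - 0 = -365624 + 0 = -365624$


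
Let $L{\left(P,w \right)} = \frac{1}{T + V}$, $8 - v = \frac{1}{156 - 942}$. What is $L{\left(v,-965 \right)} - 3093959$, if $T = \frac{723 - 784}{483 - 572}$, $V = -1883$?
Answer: $- \frac{518318575523}{167526} \approx -3.094 \cdot 10^{6}$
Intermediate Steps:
$v = \frac{6289}{786}$ ($v = 8 - \frac{1}{156 - 942} = 8 - \frac{1}{-786} = 8 - - \frac{1}{786} = 8 + \frac{1}{786} = \frac{6289}{786} \approx 8.0013$)
$T = \frac{61}{89}$ ($T = - \frac{61}{-89} = \left(-61\right) \left(- \frac{1}{89}\right) = \frac{61}{89} \approx 0.68539$)
$L{\left(P,w \right)} = - \frac{89}{167526}$ ($L{\left(P,w \right)} = \frac{1}{\frac{61}{89} - 1883} = \frac{1}{- \frac{167526}{89}} = - \frac{89}{167526}$)
$L{\left(v,-965 \right)} - 3093959 = - \frac{89}{167526} - 3093959 = - \frac{518318575523}{167526}$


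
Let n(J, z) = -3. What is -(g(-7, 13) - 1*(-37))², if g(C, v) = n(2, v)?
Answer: -1156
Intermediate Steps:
g(C, v) = -3
-(g(-7, 13) - 1*(-37))² = -(-3 - 1*(-37))² = -(-3 + 37)² = -1*34² = -1*1156 = -1156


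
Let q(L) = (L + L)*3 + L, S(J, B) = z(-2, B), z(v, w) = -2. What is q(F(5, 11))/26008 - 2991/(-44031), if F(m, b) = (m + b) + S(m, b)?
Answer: 13684161/190859708 ≈ 0.071697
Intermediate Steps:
S(J, B) = -2
F(m, b) = -2 + b + m (F(m, b) = (m + b) - 2 = (b + m) - 2 = -2 + b + m)
q(L) = 7*L (q(L) = (2*L)*3 + L = 6*L + L = 7*L)
q(F(5, 11))/26008 - 2991/(-44031) = (7*(-2 + 11 + 5))/26008 - 2991/(-44031) = (7*14)*(1/26008) - 2991*(-1/44031) = 98*(1/26008) + 997/14677 = 49/13004 + 997/14677 = 13684161/190859708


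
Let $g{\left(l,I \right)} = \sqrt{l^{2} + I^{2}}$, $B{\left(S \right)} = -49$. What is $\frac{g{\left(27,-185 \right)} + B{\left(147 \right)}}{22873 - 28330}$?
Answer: $\frac{49}{5457} - \frac{\sqrt{34954}}{5457} \approx -0.025281$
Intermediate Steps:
$g{\left(l,I \right)} = \sqrt{I^{2} + l^{2}}$
$\frac{g{\left(27,-185 \right)} + B{\left(147 \right)}}{22873 - 28330} = \frac{\sqrt{\left(-185\right)^{2} + 27^{2}} - 49}{22873 - 28330} = \frac{\sqrt{34225 + 729} - 49}{-5457} = \left(\sqrt{34954} - 49\right) \left(- \frac{1}{5457}\right) = \left(-49 + \sqrt{34954}\right) \left(- \frac{1}{5457}\right) = \frac{49}{5457} - \frac{\sqrt{34954}}{5457}$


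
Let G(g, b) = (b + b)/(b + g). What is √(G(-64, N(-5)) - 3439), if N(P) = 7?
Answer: I*√11174109/57 ≈ 58.645*I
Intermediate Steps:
G(g, b) = 2*b/(b + g) (G(g, b) = (2*b)/(b + g) = 2*b/(b + g))
√(G(-64, N(-5)) - 3439) = √(2*7/(7 - 64) - 3439) = √(2*7/(-57) - 3439) = √(2*7*(-1/57) - 3439) = √(-14/57 - 3439) = √(-196037/57) = I*√11174109/57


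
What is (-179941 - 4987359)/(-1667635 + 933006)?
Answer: 5167300/734629 ≈ 7.0339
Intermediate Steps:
(-179941 - 4987359)/(-1667635 + 933006) = -5167300/(-734629) = -5167300*(-1/734629) = 5167300/734629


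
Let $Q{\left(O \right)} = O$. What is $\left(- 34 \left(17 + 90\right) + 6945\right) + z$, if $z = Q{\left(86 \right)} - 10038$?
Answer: $-6645$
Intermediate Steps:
$z = -9952$ ($z = 86 - 10038 = -9952$)
$\left(- 34 \left(17 + 90\right) + 6945\right) + z = \left(- 34 \left(17 + 90\right) + 6945\right) - 9952 = \left(\left(-34\right) 107 + 6945\right) - 9952 = \left(-3638 + 6945\right) - 9952 = 3307 - 9952 = -6645$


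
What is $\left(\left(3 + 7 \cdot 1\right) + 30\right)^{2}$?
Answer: $1600$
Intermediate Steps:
$\left(\left(3 + 7 \cdot 1\right) + 30\right)^{2} = \left(\left(3 + 7\right) + 30\right)^{2} = \left(10 + 30\right)^{2} = 40^{2} = 1600$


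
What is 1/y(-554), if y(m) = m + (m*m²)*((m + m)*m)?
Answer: -1/104370753610602 ≈ -9.5812e-15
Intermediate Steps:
y(m) = m + 2*m⁵ (y(m) = m + m³*((2*m)*m) = m + m³*(2*m²) = m + 2*m⁵)
1/y(-554) = 1/(-554 + 2*(-554)⁵) = 1/(-554 + 2*(-52185376805024)) = 1/(-554 - 104370753610048) = 1/(-104370753610602) = -1/104370753610602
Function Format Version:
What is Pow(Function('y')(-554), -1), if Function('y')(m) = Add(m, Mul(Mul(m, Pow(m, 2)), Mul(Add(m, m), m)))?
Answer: Rational(-1, 104370753610602) ≈ -9.5812e-15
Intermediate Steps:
Function('y')(m) = Add(m, Mul(2, Pow(m, 5))) (Function('y')(m) = Add(m, Mul(Pow(m, 3), Mul(Mul(2, m), m))) = Add(m, Mul(Pow(m, 3), Mul(2, Pow(m, 2)))) = Add(m, Mul(2, Pow(m, 5))))
Pow(Function('y')(-554), -1) = Pow(Add(-554, Mul(2, Pow(-554, 5))), -1) = Pow(Add(-554, Mul(2, -52185376805024)), -1) = Pow(Add(-554, -104370753610048), -1) = Pow(-104370753610602, -1) = Rational(-1, 104370753610602)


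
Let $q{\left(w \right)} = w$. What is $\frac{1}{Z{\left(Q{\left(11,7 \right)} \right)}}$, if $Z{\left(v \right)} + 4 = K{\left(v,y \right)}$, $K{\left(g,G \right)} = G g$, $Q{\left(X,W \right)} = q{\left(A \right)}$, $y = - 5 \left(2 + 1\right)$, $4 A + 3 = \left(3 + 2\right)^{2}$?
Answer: $- \frac{2}{173} \approx -0.011561$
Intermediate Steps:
$A = \frac{11}{2}$ ($A = - \frac{3}{4} + \frac{\left(3 + 2\right)^{2}}{4} = - \frac{3}{4} + \frac{5^{2}}{4} = - \frac{3}{4} + \frac{1}{4} \cdot 25 = - \frac{3}{4} + \frac{25}{4} = \frac{11}{2} \approx 5.5$)
$y = -15$ ($y = \left(-5\right) 3 = -15$)
$Q{\left(X,W \right)} = \frac{11}{2}$
$Z{\left(v \right)} = -4 - 15 v$
$\frac{1}{Z{\left(Q{\left(11,7 \right)} \right)}} = \frac{1}{-4 - \frac{165}{2}} = \frac{1}{- \frac{173}{2}} = - \frac{2}{173}$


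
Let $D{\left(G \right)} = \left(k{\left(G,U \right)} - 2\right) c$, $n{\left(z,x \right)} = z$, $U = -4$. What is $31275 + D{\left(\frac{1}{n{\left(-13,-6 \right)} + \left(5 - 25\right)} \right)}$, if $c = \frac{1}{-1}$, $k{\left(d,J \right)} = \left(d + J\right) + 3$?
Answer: $\frac{1032175}{33} \approx 31278.0$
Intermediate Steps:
$k{\left(d,J \right)} = 3 + J + d$ ($k{\left(d,J \right)} = \left(J + d\right) + 3 = 3 + J + d$)
$c = -1$
$D{\left(G \right)} = 3 - G$ ($D{\left(G \right)} = \left(\left(3 - 4 + G\right) - 2\right) \left(-1\right) = \left(\left(-1 + G\right) - 2\right) \left(-1\right) = \left(-3 + G\right) \left(-1\right) = 3 - G$)
$31275 + D{\left(\frac{1}{n{\left(-13,-6 \right)} + \left(5 - 25\right)} \right)} = 31275 + \left(3 - \frac{1}{-13 + \left(5 - 25\right)}\right) = 31275 + \left(3 - \frac{1}{-13 - 20}\right) = 31275 + \left(3 - \frac{1}{-33}\right) = 31275 + \left(3 - - \frac{1}{33}\right) = 31275 + \left(3 + \frac{1}{33}\right) = 31275 + \frac{100}{33} = \frac{1032175}{33}$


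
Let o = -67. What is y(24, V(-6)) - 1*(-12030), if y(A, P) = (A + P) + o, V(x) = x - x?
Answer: 11987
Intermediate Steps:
V(x) = 0
y(A, P) = -67 + A + P (y(A, P) = (A + P) - 67 = -67 + A + P)
y(24, V(-6)) - 1*(-12030) = (-67 + 24 + 0) - 1*(-12030) = -43 + 12030 = 11987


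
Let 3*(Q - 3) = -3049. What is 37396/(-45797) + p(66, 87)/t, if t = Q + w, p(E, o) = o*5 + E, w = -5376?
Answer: -785639419/877836896 ≈ -0.89497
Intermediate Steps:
Q = -3040/3 (Q = 3 + (⅓)*(-3049) = 3 - 3049/3 = -3040/3 ≈ -1013.3)
p(E, o) = E + 5*o (p(E, o) = 5*o + E = E + 5*o)
t = -19168/3 (t = -3040/3 - 5376 = -19168/3 ≈ -6389.3)
37396/(-45797) + p(66, 87)/t = 37396/(-45797) + (66 + 5*87)/(-19168/3) = 37396*(-1/45797) + (66 + 435)*(-3/19168) = -37396/45797 + 501*(-3/19168) = -37396/45797 - 1503/19168 = -785639419/877836896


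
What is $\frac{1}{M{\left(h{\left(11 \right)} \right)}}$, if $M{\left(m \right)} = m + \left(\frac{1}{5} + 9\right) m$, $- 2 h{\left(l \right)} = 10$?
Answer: $- \frac{1}{51} \approx -0.019608$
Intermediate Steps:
$h{\left(l \right)} = -5$ ($h{\left(l \right)} = \left(- \frac{1}{2}\right) 10 = -5$)
$M{\left(m \right)} = \frac{51 m}{5}$ ($M{\left(m \right)} = m + \left(\frac{1}{5} + 9\right) m = m + \frac{46 m}{5} = \frac{51 m}{5}$)
$\frac{1}{M{\left(h{\left(11 \right)} \right)}} = \frac{1}{\frac{51}{5} \left(-5\right)} = \frac{1}{-51} = - \frac{1}{51}$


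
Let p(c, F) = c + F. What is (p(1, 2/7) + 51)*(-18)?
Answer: -6588/7 ≈ -941.14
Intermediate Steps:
p(c, F) = F + c
(p(1, 2/7) + 51)*(-18) = ((2/7 + 1) + 51)*(-18) = (9/7 + 51)*(-18) = (366/7)*(-18) = -6588/7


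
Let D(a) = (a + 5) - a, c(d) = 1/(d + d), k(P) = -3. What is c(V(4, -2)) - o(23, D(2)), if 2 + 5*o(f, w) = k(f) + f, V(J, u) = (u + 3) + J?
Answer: -7/2 ≈ -3.5000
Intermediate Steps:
V(J, u) = 3 + J + u (V(J, u) = (3 + u) + J = 3 + J + u)
c(d) = 1/(2*d)
D(a) = 5 (D(a) = (5 + a) - a = 5)
o(f, w) = -1 + f/5 (o(f, w) = -⅖ + (-3 + f)/5 = -⅖ + (-⅗ + f/5) = -1 + f/5)
c(V(4, -2)) - o(23, D(2)) = 1/(2*(3 + 4 - 2)) - (-1 + (⅕)*23) = (½)/5 - (-1 + 23/5) = (½)*(⅕) - 1*18/5 = ⅒ - 18/5 = -7/2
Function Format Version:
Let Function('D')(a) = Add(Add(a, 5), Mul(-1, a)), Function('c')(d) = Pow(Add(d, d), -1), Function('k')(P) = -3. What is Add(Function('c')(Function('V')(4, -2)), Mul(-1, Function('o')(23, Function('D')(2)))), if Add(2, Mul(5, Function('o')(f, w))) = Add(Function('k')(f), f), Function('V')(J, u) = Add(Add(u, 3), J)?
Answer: Rational(-7, 2) ≈ -3.5000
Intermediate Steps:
Function('V')(J, u) = Add(3, J, u) (Function('V')(J, u) = Add(Add(3, u), J) = Add(3, J, u))
Function('c')(d) = Mul(Rational(1, 2), Pow(d, -1)) (Function('c')(d) = Pow(Mul(2, d), -1) = Mul(Rational(1, 2), Pow(d, -1)))
Function('D')(a) = 5 (Function('D')(a) = Add(Add(5, a), Mul(-1, a)) = 5)
Function('o')(f, w) = Add(-1, Mul(Rational(1, 5), f)) (Function('o')(f, w) = Add(Rational(-2, 5), Mul(Rational(1, 5), Add(-3, f))) = Add(Rational(-2, 5), Add(Rational(-3, 5), Mul(Rational(1, 5), f))) = Add(-1, Mul(Rational(1, 5), f)))
Add(Function('c')(Function('V')(4, -2)), Mul(-1, Function('o')(23, Function('D')(2)))) = Add(Mul(Rational(1, 2), Pow(Add(3, 4, -2), -1)), Mul(-1, Add(-1, Mul(Rational(1, 5), 23)))) = Add(Mul(Rational(1, 2), Pow(5, -1)), Mul(-1, Add(-1, Rational(23, 5)))) = Add(Mul(Rational(1, 2), Rational(1, 5)), Mul(-1, Rational(18, 5))) = Add(Rational(1, 10), Rational(-18, 5)) = Rational(-7, 2)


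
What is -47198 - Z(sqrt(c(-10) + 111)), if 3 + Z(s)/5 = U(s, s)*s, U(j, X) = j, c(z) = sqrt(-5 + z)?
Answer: -47738 - 5*I*sqrt(15) ≈ -47738.0 - 19.365*I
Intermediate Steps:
Z(s) = -15 + 5*s**2 (Z(s) = -15 + 5*(s*s) = -15 + 5*s**2)
-47198 - Z(sqrt(c(-10) + 111)) = -47198 - (-15 + 5*(sqrt(sqrt(-5 - 10) + 111))**2) = -47198 - (-15 + 5*(sqrt(sqrt(-15) + 111))**2) = -47198 - (-15 + 5*(sqrt(I*sqrt(15) + 111))**2) = -47198 - (-15 + 5*(sqrt(111 + I*sqrt(15)))**2) = -47198 - (-15 + 5*(111 + I*sqrt(15))) = -47198 - (-15 + (555 + 5*I*sqrt(15))) = -47198 - (540 + 5*I*sqrt(15)) = -47198 + (-540 - 5*I*sqrt(15)) = -47738 - 5*I*sqrt(15)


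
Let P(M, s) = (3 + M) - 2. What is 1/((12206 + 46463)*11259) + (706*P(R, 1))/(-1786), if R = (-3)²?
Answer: -2331756575737/589874964003 ≈ -3.9530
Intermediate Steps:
R = 9
P(M, s) = 1 + M
1/((12206 + 46463)*11259) + (706*P(R, 1))/(-1786) = 1/((12206 + 46463)*11259) + (706*(1 + 9))/(-1786) = (1/11259)/58669 + (706*10)*(-1/1786) = (1/58669)*(1/11259) + 7060*(-1/1786) = 1/660554271 - 3530/893 = -2331756575737/589874964003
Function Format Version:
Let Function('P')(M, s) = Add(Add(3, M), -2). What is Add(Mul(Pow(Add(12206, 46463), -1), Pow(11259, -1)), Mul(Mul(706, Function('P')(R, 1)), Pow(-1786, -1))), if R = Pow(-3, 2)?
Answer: Rational(-2331756575737, 589874964003) ≈ -3.9530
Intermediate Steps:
R = 9
Function('P')(M, s) = Add(1, M)
Add(Mul(Pow(Add(12206, 46463), -1), Pow(11259, -1)), Mul(Mul(706, Function('P')(R, 1)), Pow(-1786, -1))) = Add(Mul(Pow(Add(12206, 46463), -1), Pow(11259, -1)), Mul(Mul(706, Add(1, 9)), Pow(-1786, -1))) = Add(Mul(Pow(58669, -1), Rational(1, 11259)), Mul(Mul(706, 10), Rational(-1, 1786))) = Add(Mul(Rational(1, 58669), Rational(1, 11259)), Mul(7060, Rational(-1, 1786))) = Add(Rational(1, 660554271), Rational(-3530, 893)) = Rational(-2331756575737, 589874964003)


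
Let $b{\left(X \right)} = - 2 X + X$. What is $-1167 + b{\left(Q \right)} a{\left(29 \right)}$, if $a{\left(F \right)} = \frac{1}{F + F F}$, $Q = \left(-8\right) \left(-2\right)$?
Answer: $- \frac{507653}{435} \approx -1167.0$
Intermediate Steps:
$Q = 16$
$b{\left(X \right)} = - X$
$a{\left(F \right)} = \frac{1}{F + F^{2}}$
$-1167 + b{\left(Q \right)} a{\left(29 \right)} = -1167 + \left(-1\right) 16 \frac{1}{29 \left(1 + 29\right)} = -1167 - 16 \frac{1}{29 \cdot 30} = -1167 - 16 \cdot \frac{1}{29} \cdot \frac{1}{30} = -1167 - \frac{8}{435} = - \frac{507653}{435}$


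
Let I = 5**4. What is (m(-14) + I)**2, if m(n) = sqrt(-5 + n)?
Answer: (625 + I*sqrt(19))**2 ≈ 3.9061e+5 + 5449.0*I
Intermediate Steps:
I = 625
(m(-14) + I)**2 = (sqrt(-5 - 14) + 625)**2 = (sqrt(-19) + 625)**2 = (I*sqrt(19) + 625)**2 = (625 + I*sqrt(19))**2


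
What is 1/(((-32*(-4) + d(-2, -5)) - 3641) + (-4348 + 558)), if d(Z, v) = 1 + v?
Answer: -1/7307 ≈ -0.00013686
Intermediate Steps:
1/(((-32*(-4) + d(-2, -5)) - 3641) + (-4348 + 558)) = 1/(((-32*(-4) + (1 - 5)) - 3641) + (-4348 + 558)) = 1/(((128 - 4) - 3641) - 3790) = 1/((124 - 3641) - 3790) = 1/(-3517 - 3790) = 1/(-7307) = -1/7307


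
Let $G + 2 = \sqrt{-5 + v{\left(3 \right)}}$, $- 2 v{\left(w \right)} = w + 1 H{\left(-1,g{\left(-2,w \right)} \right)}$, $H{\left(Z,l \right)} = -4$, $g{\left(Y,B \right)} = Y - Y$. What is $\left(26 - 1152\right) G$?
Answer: $2252 - 1689 i \sqrt{2} \approx 2252.0 - 2388.6 i$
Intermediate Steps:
$g{\left(Y,B \right)} = 0$
$v{\left(w \right)} = 2 - \frac{w}{2}$ ($v{\left(w \right)} = - \frac{w + 1 \left(-4\right)}{2} = - \frac{w - 4}{2} = - \frac{-4 + w}{2} = 2 - \frac{w}{2}$)
$G = -2 + \frac{3 i \sqrt{2}}{2}$ ($G = -2 + \sqrt{-5 + \left(2 - \frac{3}{2}\right)} = -2 + \sqrt{-5 + \frac{1}{2}} = -2 + \sqrt{- \frac{9}{2}} = -2 + \frac{3 i \sqrt{2}}{2} \approx -2.0 + 2.1213 i$)
$\left(26 - 1152\right) G = \left(26 - 1152\right) \left(-2 + \frac{3 i \sqrt{2}}{2}\right) = - 1126 \left(-2 + \frac{3 i \sqrt{2}}{2}\right) = 2252 - 1689 i \sqrt{2}$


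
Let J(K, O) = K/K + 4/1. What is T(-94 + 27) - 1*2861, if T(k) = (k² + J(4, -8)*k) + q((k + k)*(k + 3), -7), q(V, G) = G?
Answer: 1286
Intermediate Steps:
J(K, O) = 5 (J(K, O) = 1 + 4*1 = 1 + 4 = 5)
T(k) = -7 + k² + 5*k (T(k) = (k² + 5*k) - 7 = -7 + k² + 5*k)
T(-94 + 27) - 1*2861 = (-7 + (-94 + 27)² + 5*(-94 + 27)) - 1*2861 = (-7 + (-67)² + 5*(-67)) - 2861 = (-7 + 4489 - 335) - 2861 = 4147 - 2861 = 1286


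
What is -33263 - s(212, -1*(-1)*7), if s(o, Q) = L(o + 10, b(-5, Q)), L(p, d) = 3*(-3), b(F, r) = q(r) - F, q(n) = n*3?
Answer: -33254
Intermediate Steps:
q(n) = 3*n
b(F, r) = -F + 3*r (b(F, r) = 3*r - F = -F + 3*r)
L(p, d) = -9
s(o, Q) = -9
-33263 - s(212, -1*(-1)*7) = -33263 - 1*(-9) = -33263 + 9 = -33254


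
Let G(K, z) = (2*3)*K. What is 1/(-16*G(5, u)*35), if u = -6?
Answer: -1/16800 ≈ -5.9524e-5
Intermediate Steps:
G(K, z) = 6*K
1/(-16*G(5, u)*35) = 1/(-96*5*35) = 1/(-16*30*35) = 1/(-480*35) = 1/(-16800) = -1/16800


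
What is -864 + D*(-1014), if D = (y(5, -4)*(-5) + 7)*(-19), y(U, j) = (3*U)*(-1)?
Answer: 1578948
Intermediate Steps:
y(U, j) = -3*U
D = -1558 (D = (-3*5*(-5) + 7)*(-19) = (-15*(-5) + 7)*(-19) = (75 + 7)*(-19) = 82*(-19) = -1558)
-864 + D*(-1014) = -864 - 1558*(-1014) = -864 + 1579812 = 1578948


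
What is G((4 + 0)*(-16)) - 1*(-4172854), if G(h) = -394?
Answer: 4172460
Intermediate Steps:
G((4 + 0)*(-16)) - 1*(-4172854) = -394 - 1*(-4172854) = -394 + 4172854 = 4172460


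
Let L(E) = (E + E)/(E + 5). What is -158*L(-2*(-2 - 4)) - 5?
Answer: -3877/17 ≈ -228.06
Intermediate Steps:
L(E) = 2*E/(5 + E) (L(E) = (2*E)/(5 + E) = 2*E/(5 + E))
-158*L(-2*(-2 - 4)) - 5 = -316*(-2*(-2 - 4))/(5 - 2*(-2 - 4)) - 5 = -316*(-2*(-6))/(5 - 2*(-6)) - 5 = -316*12/(5 + 12) - 5 = -316*12/17 - 5 = -158*24/17 - 5 = -3792/17 - 5 = -3877/17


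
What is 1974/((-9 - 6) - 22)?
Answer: -1974/37 ≈ -53.351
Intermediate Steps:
1974/((-9 - 6) - 22) = 1974/(-15 - 22) = 1974/(-37) = -1/37*1974 = -1974/37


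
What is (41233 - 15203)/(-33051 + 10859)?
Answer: -685/584 ≈ -1.1729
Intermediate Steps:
(41233 - 15203)/(-33051 + 10859) = 26030/(-22192) = 26030*(-1/22192) = -685/584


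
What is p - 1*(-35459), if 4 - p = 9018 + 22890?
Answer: 3555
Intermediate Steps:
p = -31904 (p = 4 - (9018 + 22890) = 4 - 1*31908 = 4 - 31908 = -31904)
p - 1*(-35459) = -31904 - 1*(-35459) = -31904 + 35459 = 3555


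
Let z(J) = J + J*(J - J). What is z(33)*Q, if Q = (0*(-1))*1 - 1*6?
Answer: -198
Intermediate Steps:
Q = -6 (Q = 0*1 - 6 = 0 - 6 = -6)
z(J) = J (z(J) = J + J*0 = J + 0 = J)
z(33)*Q = 33*(-6) = -198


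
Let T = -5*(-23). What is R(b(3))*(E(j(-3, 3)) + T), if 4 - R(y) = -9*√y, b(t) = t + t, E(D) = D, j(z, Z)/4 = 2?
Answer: 492 + 1107*√6 ≈ 3203.6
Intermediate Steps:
j(z, Z) = 8 (j(z, Z) = 4*2 = 8)
b(t) = 2*t
T = 115
R(y) = 4 + 9*√y (R(y) = 4 - (-9)*√y = 4 + 9*√y)
R(b(3))*(E(j(-3, 3)) + T) = (4 + 9*√(2*3))*(8 + 115) = (4 + 9*√6)*123 = 492 + 1107*√6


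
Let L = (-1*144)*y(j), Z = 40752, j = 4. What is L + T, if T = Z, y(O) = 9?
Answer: 39456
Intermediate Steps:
T = 40752
L = -1296 (L = -1*144*9 = -144*9 = -1296)
L + T = -1296 + 40752 = 39456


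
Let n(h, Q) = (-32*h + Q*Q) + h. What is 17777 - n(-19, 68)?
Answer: 12564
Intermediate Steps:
n(h, Q) = Q² - 31*h (n(h, Q) = (-32*h + Q²) + h = (Q² - 32*h) + h = Q² - 31*h)
17777 - n(-19, 68) = 17777 - (68² - 31*(-19)) = 17777 - (4624 + 589) = 17777 - 1*5213 = 17777 - 5213 = 12564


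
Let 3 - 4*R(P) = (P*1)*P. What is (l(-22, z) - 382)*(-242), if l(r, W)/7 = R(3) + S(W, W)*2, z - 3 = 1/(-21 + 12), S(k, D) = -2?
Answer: 101761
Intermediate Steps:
R(P) = ¾ - P²/4 (R(P) = ¾ - P*1*P/4 = ¾ - P*P/4 = ¾ - P²/4)
z = 26/9 (z = 3 + 1/(-21 + 12) = 3 + 1/(-9) = 3 - ⅑ = 26/9 ≈ 2.8889)
l(r, W) = -77/2 (l(r, W) = 7*((¾ - ¼*3²) - 2*2) = 7*((¾ - ¼*9) - 4) = 7*((¾ - 9/4) - 4) = 7*(-3/2 - 4) = 7*(-11/2) = -77/2)
(l(-22, z) - 382)*(-242) = (-77/2 - 382)*(-242) = -841/2*(-242) = 101761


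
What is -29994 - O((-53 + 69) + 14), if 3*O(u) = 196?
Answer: -90178/3 ≈ -30059.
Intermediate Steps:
O(u) = 196/3 (O(u) = (⅓)*196 = 196/3)
-29994 - O((-53 + 69) + 14) = -29994 - 1*196/3 = -29994 - 196/3 = -90178/3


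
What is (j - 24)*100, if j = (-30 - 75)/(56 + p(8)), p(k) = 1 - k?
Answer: -18300/7 ≈ -2614.3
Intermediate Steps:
j = -15/7 (j = (-30 - 75)/(56 + (1 - 1*8)) = -105/(56 + (1 - 8)) = -105/(56 - 7) = -105/49 = -105*1/49 = -15/7 ≈ -2.1429)
(j - 24)*100 = (-15/7 - 24)*100 = -183/7*100 = -18300/7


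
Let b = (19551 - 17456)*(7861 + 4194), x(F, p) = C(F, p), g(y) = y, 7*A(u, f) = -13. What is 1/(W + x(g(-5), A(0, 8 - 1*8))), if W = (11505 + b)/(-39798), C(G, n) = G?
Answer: -19899/12732860 ≈ -0.0015628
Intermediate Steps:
A(u, f) = -13/7 (A(u, f) = (1/7)*(-13) = -13/7)
x(F, p) = F
b = 25255225 (b = 2095*12055 = 25255225)
W = -12633365/19899 (W = (11505 + 25255225)/(-39798) = 25266730*(-1/39798) = -12633365/19899 ≈ -634.87)
1/(W + x(g(-5), A(0, 8 - 1*8))) = 1/(-12633365/19899 - 5) = 1/(-12732860/19899) = -19899/12732860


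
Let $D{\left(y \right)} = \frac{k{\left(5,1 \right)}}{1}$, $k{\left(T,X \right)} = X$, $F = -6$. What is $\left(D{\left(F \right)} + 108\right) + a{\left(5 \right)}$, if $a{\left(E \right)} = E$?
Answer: $114$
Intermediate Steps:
$D{\left(y \right)} = 1$ ($D{\left(y \right)} = 1 \cdot 1^{-1} = 1 \cdot 1 = 1$)
$\left(D{\left(F \right)} + 108\right) + a{\left(5 \right)} = \left(1 + 108\right) + 5 = 109 + 5 = 114$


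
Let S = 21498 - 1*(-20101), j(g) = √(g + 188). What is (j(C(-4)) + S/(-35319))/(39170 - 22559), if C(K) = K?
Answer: -41599/586683909 + 2*√46/16611 ≈ 0.00074570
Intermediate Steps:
j(g) = √(188 + g)
S = 41599 (S = 21498 + 20101 = 41599)
(j(C(-4)) + S/(-35319))/(39170 - 22559) = (√(188 - 4) + 41599/(-35319))/(39170 - 22559) = (√184 + 41599*(-1/35319))/16611 = (2*√46 - 41599/35319)*(1/16611) = (-41599/35319 + 2*√46)*(1/16611) = -41599/586683909 + 2*√46/16611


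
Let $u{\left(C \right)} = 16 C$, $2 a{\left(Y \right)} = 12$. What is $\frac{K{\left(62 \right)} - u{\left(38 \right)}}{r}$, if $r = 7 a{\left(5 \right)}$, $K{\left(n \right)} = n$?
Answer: $-13$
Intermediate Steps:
$a{\left(Y \right)} = 6$ ($a{\left(Y \right)} = \frac{1}{2} \cdot 12 = 6$)
$r = 42$ ($r = 7 \cdot 6 = 42$)
$\frac{K{\left(62 \right)} - u{\left(38 \right)}}{r} = \frac{62 - 16 \cdot 38}{42} = \left(62 - 608\right) \frac{1}{42} = \left(-546\right) \frac{1}{42} = -13$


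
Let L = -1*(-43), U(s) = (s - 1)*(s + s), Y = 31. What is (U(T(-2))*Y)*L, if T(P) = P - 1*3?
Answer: 79980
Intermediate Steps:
T(P) = -3 + P (T(P) = P - 3 = -3 + P)
U(s) = 2*s*(-1 + s) (U(s) = (-1 + s)*(2*s) = 2*s*(-1 + s))
L = 43
(U(T(-2))*Y)*L = ((2*(-3 - 2)*(-1 + (-3 - 2)))*31)*43 = ((2*(-5)*(-1 - 5))*31)*43 = ((2*(-5)*(-6))*31)*43 = (60*31)*43 = 1860*43 = 79980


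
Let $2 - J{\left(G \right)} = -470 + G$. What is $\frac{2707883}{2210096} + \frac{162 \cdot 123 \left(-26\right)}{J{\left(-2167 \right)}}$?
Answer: $- \frac{12503863649}{64092784} \approx -195.09$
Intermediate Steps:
$J{\left(G \right)} = 472 - G$ ($J{\left(G \right)} = 2 - \left(-470 + G\right) = 472 - G$)
$\frac{2707883}{2210096} + \frac{162 \cdot 123 \left(-26\right)}{J{\left(-2167 \right)}} = \frac{2707883}{2210096} + \frac{162 \cdot 123 \left(-26\right)}{472 - -2167} = 2707883 \cdot \frac{1}{2210096} + \frac{19926 \left(-26\right)}{472 + 2167} = \frac{2707883}{2210096} - \frac{518076}{2639} = \frac{2707883}{2210096} - \frac{39852}{203} = - \frac{12503863649}{64092784}$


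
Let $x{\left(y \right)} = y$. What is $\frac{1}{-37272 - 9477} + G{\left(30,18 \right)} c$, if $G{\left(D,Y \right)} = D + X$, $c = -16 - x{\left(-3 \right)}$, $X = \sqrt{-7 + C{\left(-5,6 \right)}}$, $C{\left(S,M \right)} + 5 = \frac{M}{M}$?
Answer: $- \frac{18232111}{46749} - 13 i \sqrt{11} \approx -390.0 - 43.116 i$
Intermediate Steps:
$C{\left(S,M \right)} = -4$ ($C{\left(S,M \right)} = -5 + \frac{M}{M} = -5 + 1 = -4$)
$X = i \sqrt{11}$ ($X = \sqrt{-7 - 4} = \sqrt{-11} = i \sqrt{11} \approx 3.3166 i$)
$c = -13$ ($c = -16 - -3 = -16 + 3 = -13$)
$G{\left(D,Y \right)} = D + i \sqrt{11}$
$\frac{1}{-37272 - 9477} + G{\left(30,18 \right)} c = \frac{1}{-37272 - 9477} + \left(30 + i \sqrt{11}\right) \left(-13\right) = \frac{1}{-46749} - \left(390 + 13 i \sqrt{11}\right) = - \frac{1}{46749} - \left(390 + 13 i \sqrt{11}\right) = - \frac{18232111}{46749} - 13 i \sqrt{11}$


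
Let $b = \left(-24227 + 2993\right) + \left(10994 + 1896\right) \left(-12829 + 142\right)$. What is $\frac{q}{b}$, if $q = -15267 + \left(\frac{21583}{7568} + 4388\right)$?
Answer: $\frac{82310689}{1237796833152} \approx 6.6498 \cdot 10^{-5}$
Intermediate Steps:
$q = - \frac{82310689}{7568}$ ($q = -15267 + \left(21583 \cdot \frac{1}{7568} + 4388\right) = -15267 + \left(\frac{21583}{7568} + 4388\right) = -15267 + \frac{33229967}{7568} = - \frac{82310689}{7568} \approx -10876.0$)
$b = -163556664$ ($b = -21234 + 12890 \left(-12687\right) = -21234 - 163535430 = -163556664$)
$\frac{q}{b} = - \frac{82310689}{7568 \left(-163556664\right)} = \left(- \frac{82310689}{7568}\right) \left(- \frac{1}{163556664}\right) = \frac{82310689}{1237796833152}$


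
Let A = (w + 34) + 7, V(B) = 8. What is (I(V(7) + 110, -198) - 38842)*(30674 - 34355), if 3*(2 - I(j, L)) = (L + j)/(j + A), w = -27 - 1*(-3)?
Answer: 1286723816/9 ≈ 1.4297e+8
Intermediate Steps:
w = -24 (w = -27 + 3 = -24)
A = 17 (A = (-24 + 34) + 7 = 10 + 7 = 17)
I(j, L) = 2 - (L + j)/(3*(17 + j)) (I(j, L) = 2 - (L + j)/(3*(j + 17)) = 2 - (L + j)/(3*(17 + j)))
(I(V(7) + 110, -198) - 38842)*(30674 - 34355) = ((102 - 1*(-198) + 5*(8 + 110))/(3*(17 + (8 + 110))) - 38842)*(30674 - 34355) = ((102 + 198 + 5*118)/(3*(17 + 118)) - 38842)*(-3681) = ((⅓)*(102 + 198 + 590)/135 - 38842)*(-3681) = ((⅓)*(1/135)*890 - 38842)*(-3681) = (178/81 - 38842)*(-3681) = -3146024/81*(-3681) = 1286723816/9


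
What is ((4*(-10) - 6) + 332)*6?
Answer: 1716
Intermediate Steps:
((4*(-10) - 6) + 332)*6 = ((-40 - 6) + 332)*6 = (-46 + 332)*6 = 286*6 = 1716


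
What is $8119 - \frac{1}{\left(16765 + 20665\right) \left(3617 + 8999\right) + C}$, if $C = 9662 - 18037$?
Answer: $\frac{3833860852094}{472208505} \approx 8119.0$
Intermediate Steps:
$C = -8375$ ($C = 9662 - 18037 = -8375$)
$8119 - \frac{1}{\left(16765 + 20665\right) \left(3617 + 8999\right) + C} = 8119 - \frac{1}{\left(16765 + 20665\right) \left(3617 + 8999\right) - 8375} = 8119 - \frac{1}{37430 \cdot 12616 - 8375} = 8119 - \frac{1}{472216880 - 8375} = 8119 - \frac{1}{472208505} = \frac{3833860852094}{472208505}$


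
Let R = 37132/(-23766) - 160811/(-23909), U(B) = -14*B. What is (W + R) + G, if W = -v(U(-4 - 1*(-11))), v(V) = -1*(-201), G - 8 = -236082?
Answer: -67126776097306/284110647 ≈ -2.3627e+5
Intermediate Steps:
G = -236074 (G = 8 - 236082 = -236074)
v(V) = 201
W = -201 (W = -1*201 = -201)
R = 1467022619/284110647 (R = 37132*(-1/23766) - 160811*(-1/23909) = -18566/11883 + 160811/23909 = 1467022619/284110647 ≈ 5.1636)
(W + R) + G = (-201 + 1467022619/284110647) - 236074 = -55639217428/284110647 - 236074 = -67126776097306/284110647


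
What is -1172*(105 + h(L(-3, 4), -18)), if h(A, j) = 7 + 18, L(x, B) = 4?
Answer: -152360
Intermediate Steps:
h(A, j) = 25
-1172*(105 + h(L(-3, 4), -18)) = -1172*(105 + 25) = -1172*130 = -152360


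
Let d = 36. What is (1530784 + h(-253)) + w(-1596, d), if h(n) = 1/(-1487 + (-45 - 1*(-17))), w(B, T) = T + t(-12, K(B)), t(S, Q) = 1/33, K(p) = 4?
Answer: 25511115794/16665 ≈ 1.5308e+6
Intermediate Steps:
t(S, Q) = 1/33
w(B, T) = 1/33 + T (w(B, T) = T + 1/33 = 1/33 + T)
h(n) = -1/1515 (h(n) = 1/(-1487 + (-45 + 17)) = 1/(-1487 - 28) = 1/(-1515) = -1/1515)
(1530784 + h(-253)) + w(-1596, d) = (1530784 - 1/1515) + (1/33 + 36) = 2319137759/1515 + 1189/33 = 25511115794/16665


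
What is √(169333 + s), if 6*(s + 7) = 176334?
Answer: √198715 ≈ 445.77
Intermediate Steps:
s = 29382 (s = -7 + (⅙)*176334 = -7 + 29389 = 29382)
√(169333 + s) = √(169333 + 29382) = √198715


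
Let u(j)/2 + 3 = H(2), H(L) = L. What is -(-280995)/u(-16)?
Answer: -280995/2 ≈ -1.4050e+5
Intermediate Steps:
u(j) = -2 (u(j) = -6 + 2*2 = -6 + 4 = -2)
-(-280995)/u(-16) = -(-280995)/(-2) = -(-280995)*(-1)/2 = -195*1441/2 = -280995/2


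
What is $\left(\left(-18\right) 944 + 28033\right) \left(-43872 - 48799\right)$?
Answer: $-1023180511$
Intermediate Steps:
$\left(\left(-18\right) 944 + 28033\right) \left(-43872 - 48799\right) = \left(-16992 + 28033\right) \left(-92671\right) = 11041 \left(-92671\right) = -1023180511$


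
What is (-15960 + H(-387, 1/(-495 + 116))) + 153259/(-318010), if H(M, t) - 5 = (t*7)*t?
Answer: -728834835261499/45679274410 ≈ -15955.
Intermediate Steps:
H(M, t) = 5 + 7*t² (H(M, t) = 5 + (t*7)*t = 5 + (7*t)*t = 5 + 7*t²)
(-15960 + H(-387, 1/(-495 + 116))) + 153259/(-318010) = (-15960 + (5 + 7*(1/(-495 + 116))²)) + 153259/(-318010) = (-15960 + (5 + 7*(1/(-379))²)) + 153259*(-1/318010) = (-15960 + (5 + 7*(-1/379)²)) - 153259/318010 = (-15960 + (5 + 7*(1/143641))) - 153259/318010 = (-15960 + (5 + 7/143641)) - 153259/318010 = (-15960 + 718212/143641) - 153259/318010 = -2291792148/143641 - 153259/318010 = -728834835261499/45679274410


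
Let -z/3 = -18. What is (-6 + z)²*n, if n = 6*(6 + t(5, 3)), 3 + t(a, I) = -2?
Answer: 13824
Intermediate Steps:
z = 54 (z = -3*(-18) = 54)
t(a, I) = -5 (t(a, I) = -3 - 2 = -5)
n = 6 (n = 6*(6 - 5) = 6*1 = 6)
(-6 + z)²*n = (-6 + 54)²*6 = 48²*6 = 2304*6 = 13824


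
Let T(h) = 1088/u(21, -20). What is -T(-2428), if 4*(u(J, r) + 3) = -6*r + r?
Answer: -544/11 ≈ -49.455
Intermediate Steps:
u(J, r) = -3 - 5*r/4 (u(J, r) = -3 + (-6*r + r)/4 = -3 + (-5*r)/4 = -3 - 5*r/4)
T(h) = 544/11 (T(h) = 1088/(-3 - 5/4*(-20)) = 1088/(-3 + 25) = 1088/22 = 1088*(1/22) = 544/11)
-T(-2428) = -1*544/11 = -544/11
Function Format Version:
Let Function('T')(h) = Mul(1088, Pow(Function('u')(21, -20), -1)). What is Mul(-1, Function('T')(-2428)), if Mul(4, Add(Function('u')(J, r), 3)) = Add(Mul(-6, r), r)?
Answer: Rational(-544, 11) ≈ -49.455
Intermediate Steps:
Function('u')(J, r) = Add(-3, Mul(Rational(-5, 4), r)) (Function('u')(J, r) = Add(-3, Mul(Rational(1, 4), Add(Mul(-6, r), r))) = Add(-3, Mul(Rational(1, 4), Mul(-5, r))) = Add(-3, Mul(Rational(-5, 4), r)))
Function('T')(h) = Rational(544, 11) (Function('T')(h) = Mul(1088, Pow(Add(-3, Mul(Rational(-5, 4), -20)), -1)) = Mul(1088, Pow(Add(-3, 25), -1)) = Mul(1088, Pow(22, -1)) = Mul(1088, Rational(1, 22)) = Rational(544, 11))
Mul(-1, Function('T')(-2428)) = Mul(-1, Rational(544, 11)) = Rational(-544, 11)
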